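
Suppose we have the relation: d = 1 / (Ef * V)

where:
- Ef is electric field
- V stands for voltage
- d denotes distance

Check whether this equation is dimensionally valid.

No

Ef (electric field) has dimensions [I^-1 L M T^-3].
V (voltage) has dimensions [I^-1 L^2 M T^-3].
d (distance) has dimensions [L].

Left side: [L]
Right side: [I^2 L^-3 M^-2 T^6]

The two sides have different dimensions, so the equation is NOT dimensionally consistent.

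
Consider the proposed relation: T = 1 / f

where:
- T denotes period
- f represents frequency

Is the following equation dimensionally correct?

Yes

T (period) has dimensions [T].
f (frequency) has dimensions [T^-1].

Left side: [T]
Right side: [T]

Both sides have the same dimensions, so the equation is dimensionally consistent.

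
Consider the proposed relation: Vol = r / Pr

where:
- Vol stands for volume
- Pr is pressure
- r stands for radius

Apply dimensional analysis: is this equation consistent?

No

Vol (volume) has dimensions [L^3].
Pr (pressure) has dimensions [L^-1 M T^-2].
r (radius) has dimensions [L].

Left side: [L^3]
Right side: [L^2 M^-1 T^2]

The two sides have different dimensions, so the equation is NOT dimensionally consistent.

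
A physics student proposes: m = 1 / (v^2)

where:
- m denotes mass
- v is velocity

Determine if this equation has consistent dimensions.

No

m (mass) has dimensions [M].
v (velocity) has dimensions [L T^-1].

Left side: [M]
Right side: [L^-2 T^2]

The two sides have different dimensions, so the equation is NOT dimensionally consistent.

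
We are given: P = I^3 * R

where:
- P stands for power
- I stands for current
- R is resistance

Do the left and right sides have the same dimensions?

No

P (power) has dimensions [L^2 M T^-3].
I (current) has dimensions [I].
R (resistance) has dimensions [I^-2 L^2 M T^-3].

Left side: [L^2 M T^-3]
Right side: [I L^2 M T^-3]

The two sides have different dimensions, so the equation is NOT dimensionally consistent.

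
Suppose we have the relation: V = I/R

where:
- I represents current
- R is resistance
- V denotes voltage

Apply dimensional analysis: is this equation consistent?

No

I (current) has dimensions [I].
R (resistance) has dimensions [I^-2 L^2 M T^-3].
V (voltage) has dimensions [I^-1 L^2 M T^-3].

Left side: [I^-1 L^2 M T^-3]
Right side: [I^3 L^-2 M^-1 T^3]

The two sides have different dimensions, so the equation is NOT dimensionally consistent.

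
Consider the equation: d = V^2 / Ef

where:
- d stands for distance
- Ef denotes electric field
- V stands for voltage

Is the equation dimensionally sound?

No

d (distance) has dimensions [L].
Ef (electric field) has dimensions [I^-1 L M T^-3].
V (voltage) has dimensions [I^-1 L^2 M T^-3].

Left side: [L]
Right side: [I^-1 L^3 M T^-3]

The two sides have different dimensions, so the equation is NOT dimensionally consistent.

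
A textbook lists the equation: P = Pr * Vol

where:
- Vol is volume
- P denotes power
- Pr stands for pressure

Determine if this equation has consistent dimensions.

No

Vol (volume) has dimensions [L^3].
P (power) has dimensions [L^2 M T^-3].
Pr (pressure) has dimensions [L^-1 M T^-2].

Left side: [L^2 M T^-3]
Right side: [L^2 M T^-2]

The two sides have different dimensions, so the equation is NOT dimensionally consistent.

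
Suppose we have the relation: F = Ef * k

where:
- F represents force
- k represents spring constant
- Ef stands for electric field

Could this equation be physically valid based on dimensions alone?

No

F (force) has dimensions [L M T^-2].
k (spring constant) has dimensions [M T^-2].
Ef (electric field) has dimensions [I^-1 L M T^-3].

Left side: [L M T^-2]
Right side: [I^-1 L M^2 T^-5]

The two sides have different dimensions, so the equation is NOT dimensionally consistent.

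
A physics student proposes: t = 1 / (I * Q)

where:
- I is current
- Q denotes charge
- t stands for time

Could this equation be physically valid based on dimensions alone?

No

I (current) has dimensions [I].
Q (charge) has dimensions [I T].
t (time) has dimensions [T].

Left side: [T]
Right side: [I^-2 T^-1]

The two sides have different dimensions, so the equation is NOT dimensionally consistent.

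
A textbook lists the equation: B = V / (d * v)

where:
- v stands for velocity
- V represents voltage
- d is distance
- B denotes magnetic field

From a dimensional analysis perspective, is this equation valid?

Yes

v (velocity) has dimensions [L T^-1].
V (voltage) has dimensions [I^-1 L^2 M T^-3].
d (distance) has dimensions [L].
B (magnetic field) has dimensions [I^-1 M T^-2].

Left side: [I^-1 M T^-2]
Right side: [I^-1 M T^-2]

Both sides have the same dimensions, so the equation is dimensionally consistent.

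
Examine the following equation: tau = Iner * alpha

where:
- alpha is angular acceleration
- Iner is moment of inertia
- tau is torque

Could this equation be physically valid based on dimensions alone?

Yes

alpha (angular acceleration) has dimensions [T^-2].
Iner (moment of inertia) has dimensions [L^2 M].
tau (torque) has dimensions [L^2 M T^-2].

Left side: [L^2 M T^-2]
Right side: [L^2 M T^-2]

Both sides have the same dimensions, so the equation is dimensionally consistent.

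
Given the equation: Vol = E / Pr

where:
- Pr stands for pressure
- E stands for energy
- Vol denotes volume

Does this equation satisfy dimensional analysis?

Yes

Pr (pressure) has dimensions [L^-1 M T^-2].
E (energy) has dimensions [L^2 M T^-2].
Vol (volume) has dimensions [L^3].

Left side: [L^3]
Right side: [L^3]

Both sides have the same dimensions, so the equation is dimensionally consistent.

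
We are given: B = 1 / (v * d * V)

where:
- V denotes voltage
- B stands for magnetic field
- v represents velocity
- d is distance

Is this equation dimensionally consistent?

No

V (voltage) has dimensions [I^-1 L^2 M T^-3].
B (magnetic field) has dimensions [I^-1 M T^-2].
v (velocity) has dimensions [L T^-1].
d (distance) has dimensions [L].

Left side: [I^-1 M T^-2]
Right side: [I L^-4 M^-1 T^4]

The two sides have different dimensions, so the equation is NOT dimensionally consistent.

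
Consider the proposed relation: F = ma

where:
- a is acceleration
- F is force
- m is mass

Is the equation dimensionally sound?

Yes

a (acceleration) has dimensions [L T^-2].
F (force) has dimensions [L M T^-2].
m (mass) has dimensions [M].

Left side: [L M T^-2]
Right side: [L M T^-2]

Both sides have the same dimensions, so the equation is dimensionally consistent.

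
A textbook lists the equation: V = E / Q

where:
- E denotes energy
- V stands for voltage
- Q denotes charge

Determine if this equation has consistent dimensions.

Yes

E (energy) has dimensions [L^2 M T^-2].
V (voltage) has dimensions [I^-1 L^2 M T^-3].
Q (charge) has dimensions [I T].

Left side: [I^-1 L^2 M T^-3]
Right side: [I^-1 L^2 M T^-3]

Both sides have the same dimensions, so the equation is dimensionally consistent.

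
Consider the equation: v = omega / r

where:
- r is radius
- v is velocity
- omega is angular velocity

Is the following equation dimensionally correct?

No

r (radius) has dimensions [L].
v (velocity) has dimensions [L T^-1].
omega (angular velocity) has dimensions [T^-1].

Left side: [L T^-1]
Right side: [L^-1 T^-1]

The two sides have different dimensions, so the equation is NOT dimensionally consistent.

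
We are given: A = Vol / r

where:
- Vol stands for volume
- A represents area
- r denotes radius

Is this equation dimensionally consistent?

Yes

Vol (volume) has dimensions [L^3].
A (area) has dimensions [L^2].
r (radius) has dimensions [L].

Left side: [L^2]
Right side: [L^2]

Both sides have the same dimensions, so the equation is dimensionally consistent.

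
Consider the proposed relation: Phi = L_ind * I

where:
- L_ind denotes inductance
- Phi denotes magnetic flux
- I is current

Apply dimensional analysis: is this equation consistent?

Yes

L_ind (inductance) has dimensions [I^-2 L^2 M T^-2].
Phi (magnetic flux) has dimensions [I^-1 L^2 M T^-2].
I (current) has dimensions [I].

Left side: [I^-1 L^2 M T^-2]
Right side: [I^-1 L^2 M T^-2]

Both sides have the same dimensions, so the equation is dimensionally consistent.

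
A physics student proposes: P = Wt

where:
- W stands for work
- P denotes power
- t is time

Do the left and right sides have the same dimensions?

No

W (work) has dimensions [L^2 M T^-2].
P (power) has dimensions [L^2 M T^-3].
t (time) has dimensions [T].

Left side: [L^2 M T^-3]
Right side: [L^2 M T^-1]

The two sides have different dimensions, so the equation is NOT dimensionally consistent.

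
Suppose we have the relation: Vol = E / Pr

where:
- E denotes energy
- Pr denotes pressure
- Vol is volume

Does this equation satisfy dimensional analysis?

Yes

E (energy) has dimensions [L^2 M T^-2].
Pr (pressure) has dimensions [L^-1 M T^-2].
Vol (volume) has dimensions [L^3].

Left side: [L^3]
Right side: [L^3]

Both sides have the same dimensions, so the equation is dimensionally consistent.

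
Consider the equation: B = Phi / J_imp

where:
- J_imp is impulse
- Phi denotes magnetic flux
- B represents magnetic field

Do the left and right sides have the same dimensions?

No

J_imp (impulse) has dimensions [L M T^-1].
Phi (magnetic flux) has dimensions [I^-1 L^2 M T^-2].
B (magnetic field) has dimensions [I^-1 M T^-2].

Left side: [I^-1 M T^-2]
Right side: [I^-1 L T^-1]

The two sides have different dimensions, so the equation is NOT dimensionally consistent.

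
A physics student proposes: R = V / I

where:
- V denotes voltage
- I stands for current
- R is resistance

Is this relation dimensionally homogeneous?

Yes

V (voltage) has dimensions [I^-1 L^2 M T^-3].
I (current) has dimensions [I].
R (resistance) has dimensions [I^-2 L^2 M T^-3].

Left side: [I^-2 L^2 M T^-3]
Right side: [I^-2 L^2 M T^-3]

Both sides have the same dimensions, so the equation is dimensionally consistent.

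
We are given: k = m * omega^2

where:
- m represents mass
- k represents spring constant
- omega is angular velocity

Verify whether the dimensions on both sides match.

Yes

m (mass) has dimensions [M].
k (spring constant) has dimensions [M T^-2].
omega (angular velocity) has dimensions [T^-1].

Left side: [M T^-2]
Right side: [M T^-2]

Both sides have the same dimensions, so the equation is dimensionally consistent.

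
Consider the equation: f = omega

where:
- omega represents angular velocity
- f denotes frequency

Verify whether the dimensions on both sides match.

Yes

omega (angular velocity) has dimensions [T^-1].
f (frequency) has dimensions [T^-1].

Left side: [T^-1]
Right side: [T^-1]

Both sides have the same dimensions, so the equation is dimensionally consistent.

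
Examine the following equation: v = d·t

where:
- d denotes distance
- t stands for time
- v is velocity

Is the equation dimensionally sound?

No

d (distance) has dimensions [L].
t (time) has dimensions [T].
v (velocity) has dimensions [L T^-1].

Left side: [L T^-1]
Right side: [L T]

The two sides have different dimensions, so the equation is NOT dimensionally consistent.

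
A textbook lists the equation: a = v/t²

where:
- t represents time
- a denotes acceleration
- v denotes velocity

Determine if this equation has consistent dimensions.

No

t (time) has dimensions [T].
a (acceleration) has dimensions [L T^-2].
v (velocity) has dimensions [L T^-1].

Left side: [L T^-2]
Right side: [L T^-3]

The two sides have different dimensions, so the equation is NOT dimensionally consistent.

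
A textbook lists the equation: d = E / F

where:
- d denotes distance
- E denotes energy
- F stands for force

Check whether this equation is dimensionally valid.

Yes

d (distance) has dimensions [L].
E (energy) has dimensions [L^2 M T^-2].
F (force) has dimensions [L M T^-2].

Left side: [L]
Right side: [L]

Both sides have the same dimensions, so the equation is dimensionally consistent.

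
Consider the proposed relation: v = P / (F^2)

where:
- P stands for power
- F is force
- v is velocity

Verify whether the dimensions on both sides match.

No

P (power) has dimensions [L^2 M T^-3].
F (force) has dimensions [L M T^-2].
v (velocity) has dimensions [L T^-1].

Left side: [L T^-1]
Right side: [M^-1 T]

The two sides have different dimensions, so the equation is NOT dimensionally consistent.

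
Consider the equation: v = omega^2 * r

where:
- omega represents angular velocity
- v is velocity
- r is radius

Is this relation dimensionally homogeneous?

No

omega (angular velocity) has dimensions [T^-1].
v (velocity) has dimensions [L T^-1].
r (radius) has dimensions [L].

Left side: [L T^-1]
Right side: [L T^-2]

The two sides have different dimensions, so the equation is NOT dimensionally consistent.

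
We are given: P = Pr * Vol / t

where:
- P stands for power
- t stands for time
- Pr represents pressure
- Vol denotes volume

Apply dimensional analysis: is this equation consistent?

Yes

P (power) has dimensions [L^2 M T^-3].
t (time) has dimensions [T].
Pr (pressure) has dimensions [L^-1 M T^-2].
Vol (volume) has dimensions [L^3].

Left side: [L^2 M T^-3]
Right side: [L^2 M T^-3]

Both sides have the same dimensions, so the equation is dimensionally consistent.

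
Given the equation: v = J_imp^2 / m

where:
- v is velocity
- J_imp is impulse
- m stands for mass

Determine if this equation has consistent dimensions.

No

v (velocity) has dimensions [L T^-1].
J_imp (impulse) has dimensions [L M T^-1].
m (mass) has dimensions [M].

Left side: [L T^-1]
Right side: [L^2 M T^-2]

The two sides have different dimensions, so the equation is NOT dimensionally consistent.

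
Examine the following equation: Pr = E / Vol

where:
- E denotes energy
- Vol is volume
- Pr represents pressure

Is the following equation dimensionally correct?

Yes

E (energy) has dimensions [L^2 M T^-2].
Vol (volume) has dimensions [L^3].
Pr (pressure) has dimensions [L^-1 M T^-2].

Left side: [L^-1 M T^-2]
Right side: [L^-1 M T^-2]

Both sides have the same dimensions, so the equation is dimensionally consistent.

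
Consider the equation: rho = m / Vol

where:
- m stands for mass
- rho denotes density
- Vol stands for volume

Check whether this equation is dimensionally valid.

Yes

m (mass) has dimensions [M].
rho (density) has dimensions [L^-3 M].
Vol (volume) has dimensions [L^3].

Left side: [L^-3 M]
Right side: [L^-3 M]

Both sides have the same dimensions, so the equation is dimensionally consistent.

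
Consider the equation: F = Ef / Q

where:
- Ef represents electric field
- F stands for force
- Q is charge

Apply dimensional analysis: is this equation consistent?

No

Ef (electric field) has dimensions [I^-1 L M T^-3].
F (force) has dimensions [L M T^-2].
Q (charge) has dimensions [I T].

Left side: [L M T^-2]
Right side: [I^-2 L M T^-4]

The two sides have different dimensions, so the equation is NOT dimensionally consistent.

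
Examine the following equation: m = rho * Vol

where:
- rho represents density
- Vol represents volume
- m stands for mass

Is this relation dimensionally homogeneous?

Yes

rho (density) has dimensions [L^-3 M].
Vol (volume) has dimensions [L^3].
m (mass) has dimensions [M].

Left side: [M]
Right side: [M]

Both sides have the same dimensions, so the equation is dimensionally consistent.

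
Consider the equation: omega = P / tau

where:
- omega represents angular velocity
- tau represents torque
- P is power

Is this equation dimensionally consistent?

Yes

omega (angular velocity) has dimensions [T^-1].
tau (torque) has dimensions [L^2 M T^-2].
P (power) has dimensions [L^2 M T^-3].

Left side: [T^-1]
Right side: [T^-1]

Both sides have the same dimensions, so the equation is dimensionally consistent.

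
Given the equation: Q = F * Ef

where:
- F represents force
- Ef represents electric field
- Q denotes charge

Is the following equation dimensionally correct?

No

F (force) has dimensions [L M T^-2].
Ef (electric field) has dimensions [I^-1 L M T^-3].
Q (charge) has dimensions [I T].

Left side: [I T]
Right side: [I^-1 L^2 M^2 T^-5]

The two sides have different dimensions, so the equation is NOT dimensionally consistent.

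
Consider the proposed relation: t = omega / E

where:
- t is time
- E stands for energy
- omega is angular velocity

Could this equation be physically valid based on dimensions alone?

No

t (time) has dimensions [T].
E (energy) has dimensions [L^2 M T^-2].
omega (angular velocity) has dimensions [T^-1].

Left side: [T]
Right side: [L^-2 M^-1 T]

The two sides have different dimensions, so the equation is NOT dimensionally consistent.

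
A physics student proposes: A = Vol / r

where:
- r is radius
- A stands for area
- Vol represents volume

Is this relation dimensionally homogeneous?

Yes

r (radius) has dimensions [L].
A (area) has dimensions [L^2].
Vol (volume) has dimensions [L^3].

Left side: [L^2]
Right side: [L^2]

Both sides have the same dimensions, so the equation is dimensionally consistent.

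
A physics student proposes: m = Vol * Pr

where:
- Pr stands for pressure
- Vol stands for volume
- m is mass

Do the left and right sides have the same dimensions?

No

Pr (pressure) has dimensions [L^-1 M T^-2].
Vol (volume) has dimensions [L^3].
m (mass) has dimensions [M].

Left side: [M]
Right side: [L^2 M T^-2]

The two sides have different dimensions, so the equation is NOT dimensionally consistent.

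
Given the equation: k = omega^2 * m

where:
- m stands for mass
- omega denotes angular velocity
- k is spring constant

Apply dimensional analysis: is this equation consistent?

Yes

m (mass) has dimensions [M].
omega (angular velocity) has dimensions [T^-1].
k (spring constant) has dimensions [M T^-2].

Left side: [M T^-2]
Right side: [M T^-2]

Both sides have the same dimensions, so the equation is dimensionally consistent.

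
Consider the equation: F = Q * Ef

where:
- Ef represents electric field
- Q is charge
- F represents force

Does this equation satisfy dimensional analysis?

Yes

Ef (electric field) has dimensions [I^-1 L M T^-3].
Q (charge) has dimensions [I T].
F (force) has dimensions [L M T^-2].

Left side: [L M T^-2]
Right side: [L M T^-2]

Both sides have the same dimensions, so the equation is dimensionally consistent.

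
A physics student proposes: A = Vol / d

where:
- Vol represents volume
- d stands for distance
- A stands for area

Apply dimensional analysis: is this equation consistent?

Yes

Vol (volume) has dimensions [L^3].
d (distance) has dimensions [L].
A (area) has dimensions [L^2].

Left side: [L^2]
Right side: [L^2]

Both sides have the same dimensions, so the equation is dimensionally consistent.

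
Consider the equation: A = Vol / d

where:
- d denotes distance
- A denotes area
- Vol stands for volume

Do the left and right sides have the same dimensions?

Yes

d (distance) has dimensions [L].
A (area) has dimensions [L^2].
Vol (volume) has dimensions [L^3].

Left side: [L^2]
Right side: [L^2]

Both sides have the same dimensions, so the equation is dimensionally consistent.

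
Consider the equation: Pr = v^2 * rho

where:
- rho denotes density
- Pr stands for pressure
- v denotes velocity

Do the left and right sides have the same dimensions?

Yes

rho (density) has dimensions [L^-3 M].
Pr (pressure) has dimensions [L^-1 M T^-2].
v (velocity) has dimensions [L T^-1].

Left side: [L^-1 M T^-2]
Right side: [L^-1 M T^-2]

Both sides have the same dimensions, so the equation is dimensionally consistent.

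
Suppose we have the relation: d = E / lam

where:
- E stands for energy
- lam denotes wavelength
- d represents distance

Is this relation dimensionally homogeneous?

No

E (energy) has dimensions [L^2 M T^-2].
lam (wavelength) has dimensions [L].
d (distance) has dimensions [L].

Left side: [L]
Right side: [L M T^-2]

The two sides have different dimensions, so the equation is NOT dimensionally consistent.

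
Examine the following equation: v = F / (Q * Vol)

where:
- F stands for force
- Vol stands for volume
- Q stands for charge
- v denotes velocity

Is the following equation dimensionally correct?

No

F (force) has dimensions [L M T^-2].
Vol (volume) has dimensions [L^3].
Q (charge) has dimensions [I T].
v (velocity) has dimensions [L T^-1].

Left side: [L T^-1]
Right side: [I^-1 L^-2 M T^-3]

The two sides have different dimensions, so the equation is NOT dimensionally consistent.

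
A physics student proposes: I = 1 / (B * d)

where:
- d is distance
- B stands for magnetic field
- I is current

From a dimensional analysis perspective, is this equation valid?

No

d (distance) has dimensions [L].
B (magnetic field) has dimensions [I^-1 M T^-2].
I (current) has dimensions [I].

Left side: [I]
Right side: [I L^-1 M^-1 T^2]

The two sides have different dimensions, so the equation is NOT dimensionally consistent.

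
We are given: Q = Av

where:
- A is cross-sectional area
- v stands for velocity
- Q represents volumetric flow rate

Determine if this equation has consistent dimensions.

Yes

A (cross-sectional area) has dimensions [L^2].
v (velocity) has dimensions [L T^-1].
Q (volumetric flow rate) has dimensions [L^3 T^-1].

Left side: [L^3 T^-1]
Right side: [L^3 T^-1]

Both sides have the same dimensions, so the equation is dimensionally consistent.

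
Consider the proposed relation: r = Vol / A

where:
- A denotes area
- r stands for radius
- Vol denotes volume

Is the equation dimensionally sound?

Yes

A (area) has dimensions [L^2].
r (radius) has dimensions [L].
Vol (volume) has dimensions [L^3].

Left side: [L]
Right side: [L]

Both sides have the same dimensions, so the equation is dimensionally consistent.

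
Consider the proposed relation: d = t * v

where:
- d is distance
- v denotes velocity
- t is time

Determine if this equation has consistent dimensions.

Yes

d (distance) has dimensions [L].
v (velocity) has dimensions [L T^-1].
t (time) has dimensions [T].

Left side: [L]
Right side: [L]

Both sides have the same dimensions, so the equation is dimensionally consistent.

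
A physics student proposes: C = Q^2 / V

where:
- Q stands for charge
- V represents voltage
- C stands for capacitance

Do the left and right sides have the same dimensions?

No

Q (charge) has dimensions [I T].
V (voltage) has dimensions [I^-1 L^2 M T^-3].
C (capacitance) has dimensions [I^2 L^-2 M^-1 T^4].

Left side: [I^2 L^-2 M^-1 T^4]
Right side: [I^3 L^-2 M^-1 T^5]

The two sides have different dimensions, so the equation is NOT dimensionally consistent.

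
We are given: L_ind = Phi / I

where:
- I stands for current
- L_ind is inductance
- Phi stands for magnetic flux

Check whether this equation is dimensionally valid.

Yes

I (current) has dimensions [I].
L_ind (inductance) has dimensions [I^-2 L^2 M T^-2].
Phi (magnetic flux) has dimensions [I^-1 L^2 M T^-2].

Left side: [I^-2 L^2 M T^-2]
Right side: [I^-2 L^2 M T^-2]

Both sides have the same dimensions, so the equation is dimensionally consistent.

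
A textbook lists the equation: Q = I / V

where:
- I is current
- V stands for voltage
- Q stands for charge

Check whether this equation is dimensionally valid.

No

I (current) has dimensions [I].
V (voltage) has dimensions [I^-1 L^2 M T^-3].
Q (charge) has dimensions [I T].

Left side: [I T]
Right side: [I^2 L^-2 M^-1 T^3]

The two sides have different dimensions, so the equation is NOT dimensionally consistent.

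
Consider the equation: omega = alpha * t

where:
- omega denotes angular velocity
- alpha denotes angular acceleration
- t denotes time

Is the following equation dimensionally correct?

Yes

omega (angular velocity) has dimensions [T^-1].
alpha (angular acceleration) has dimensions [T^-2].
t (time) has dimensions [T].

Left side: [T^-1]
Right side: [T^-1]

Both sides have the same dimensions, so the equation is dimensionally consistent.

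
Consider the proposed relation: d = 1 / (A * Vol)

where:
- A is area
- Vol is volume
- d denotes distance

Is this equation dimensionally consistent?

No

A (area) has dimensions [L^2].
Vol (volume) has dimensions [L^3].
d (distance) has dimensions [L].

Left side: [L]
Right side: [L^-5]

The two sides have different dimensions, so the equation is NOT dimensionally consistent.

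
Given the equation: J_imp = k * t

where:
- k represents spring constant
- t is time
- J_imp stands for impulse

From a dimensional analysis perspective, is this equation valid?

No

k (spring constant) has dimensions [M T^-2].
t (time) has dimensions [T].
J_imp (impulse) has dimensions [L M T^-1].

Left side: [L M T^-1]
Right side: [M T^-1]

The two sides have different dimensions, so the equation is NOT dimensionally consistent.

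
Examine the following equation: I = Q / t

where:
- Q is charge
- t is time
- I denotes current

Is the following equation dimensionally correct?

Yes

Q (charge) has dimensions [I T].
t (time) has dimensions [T].
I (current) has dimensions [I].

Left side: [I]
Right side: [I]

Both sides have the same dimensions, so the equation is dimensionally consistent.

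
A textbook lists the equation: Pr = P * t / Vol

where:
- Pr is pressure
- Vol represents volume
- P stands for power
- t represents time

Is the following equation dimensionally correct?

Yes

Pr (pressure) has dimensions [L^-1 M T^-2].
Vol (volume) has dimensions [L^3].
P (power) has dimensions [L^2 M T^-3].
t (time) has dimensions [T].

Left side: [L^-1 M T^-2]
Right side: [L^-1 M T^-2]

Both sides have the same dimensions, so the equation is dimensionally consistent.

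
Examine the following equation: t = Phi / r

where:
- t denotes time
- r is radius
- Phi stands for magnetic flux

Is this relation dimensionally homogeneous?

No

t (time) has dimensions [T].
r (radius) has dimensions [L].
Phi (magnetic flux) has dimensions [I^-1 L^2 M T^-2].

Left side: [T]
Right side: [I^-1 L M T^-2]

The two sides have different dimensions, so the equation is NOT dimensionally consistent.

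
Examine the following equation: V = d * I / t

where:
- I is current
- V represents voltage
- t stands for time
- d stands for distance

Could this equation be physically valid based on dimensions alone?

No

I (current) has dimensions [I].
V (voltage) has dimensions [I^-1 L^2 M T^-3].
t (time) has dimensions [T].
d (distance) has dimensions [L].

Left side: [I^-1 L^2 M T^-3]
Right side: [I L T^-1]

The two sides have different dimensions, so the equation is NOT dimensionally consistent.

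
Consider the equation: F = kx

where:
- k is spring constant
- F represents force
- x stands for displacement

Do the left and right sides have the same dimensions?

Yes

k (spring constant) has dimensions [M T^-2].
F (force) has dimensions [L M T^-2].
x (displacement) has dimensions [L].

Left side: [L M T^-2]
Right side: [L M T^-2]

Both sides have the same dimensions, so the equation is dimensionally consistent.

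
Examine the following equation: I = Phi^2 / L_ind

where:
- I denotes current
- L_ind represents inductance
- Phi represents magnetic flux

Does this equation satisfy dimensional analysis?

No

I (current) has dimensions [I].
L_ind (inductance) has dimensions [I^-2 L^2 M T^-2].
Phi (magnetic flux) has dimensions [I^-1 L^2 M T^-2].

Left side: [I]
Right side: [L^2 M T^-2]

The two sides have different dimensions, so the equation is NOT dimensionally consistent.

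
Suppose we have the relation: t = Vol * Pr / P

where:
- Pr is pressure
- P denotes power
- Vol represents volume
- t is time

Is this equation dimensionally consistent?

Yes

Pr (pressure) has dimensions [L^-1 M T^-2].
P (power) has dimensions [L^2 M T^-3].
Vol (volume) has dimensions [L^3].
t (time) has dimensions [T].

Left side: [T]
Right side: [T]

Both sides have the same dimensions, so the equation is dimensionally consistent.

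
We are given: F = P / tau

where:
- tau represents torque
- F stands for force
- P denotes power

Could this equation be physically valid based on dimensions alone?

No

tau (torque) has dimensions [L^2 M T^-2].
F (force) has dimensions [L M T^-2].
P (power) has dimensions [L^2 M T^-3].

Left side: [L M T^-2]
Right side: [T^-1]

The two sides have different dimensions, so the equation is NOT dimensionally consistent.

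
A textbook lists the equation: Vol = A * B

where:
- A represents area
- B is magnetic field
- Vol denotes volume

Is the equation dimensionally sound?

No

A (area) has dimensions [L^2].
B (magnetic field) has dimensions [I^-1 M T^-2].
Vol (volume) has dimensions [L^3].

Left side: [L^3]
Right side: [I^-1 L^2 M T^-2]

The two sides have different dimensions, so the equation is NOT dimensionally consistent.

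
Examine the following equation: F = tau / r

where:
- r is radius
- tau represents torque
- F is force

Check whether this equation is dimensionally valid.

Yes

r (radius) has dimensions [L].
tau (torque) has dimensions [L^2 M T^-2].
F (force) has dimensions [L M T^-2].

Left side: [L M T^-2]
Right side: [L M T^-2]

Both sides have the same dimensions, so the equation is dimensionally consistent.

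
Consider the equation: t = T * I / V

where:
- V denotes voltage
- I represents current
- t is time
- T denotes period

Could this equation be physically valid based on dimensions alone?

No

V (voltage) has dimensions [I^-1 L^2 M T^-3].
I (current) has dimensions [I].
t (time) has dimensions [T].
T (period) has dimensions [T].

Left side: [T]
Right side: [I^2 L^-2 M^-1 T^4]

The two sides have different dimensions, so the equation is NOT dimensionally consistent.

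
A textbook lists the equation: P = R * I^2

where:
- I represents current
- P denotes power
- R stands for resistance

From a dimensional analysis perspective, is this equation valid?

Yes

I (current) has dimensions [I].
P (power) has dimensions [L^2 M T^-3].
R (resistance) has dimensions [I^-2 L^2 M T^-3].

Left side: [L^2 M T^-3]
Right side: [L^2 M T^-3]

Both sides have the same dimensions, so the equation is dimensionally consistent.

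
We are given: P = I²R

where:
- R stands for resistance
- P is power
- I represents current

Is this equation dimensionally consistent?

Yes

R (resistance) has dimensions [I^-2 L^2 M T^-3].
P (power) has dimensions [L^2 M T^-3].
I (current) has dimensions [I].

Left side: [L^2 M T^-3]
Right side: [L^2 M T^-3]

Both sides have the same dimensions, so the equation is dimensionally consistent.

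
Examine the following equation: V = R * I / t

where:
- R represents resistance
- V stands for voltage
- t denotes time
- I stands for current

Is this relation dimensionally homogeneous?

No

R (resistance) has dimensions [I^-2 L^2 M T^-3].
V (voltage) has dimensions [I^-1 L^2 M T^-3].
t (time) has dimensions [T].
I (current) has dimensions [I].

Left side: [I^-1 L^2 M T^-3]
Right side: [I^-1 L^2 M T^-4]

The two sides have different dimensions, so the equation is NOT dimensionally consistent.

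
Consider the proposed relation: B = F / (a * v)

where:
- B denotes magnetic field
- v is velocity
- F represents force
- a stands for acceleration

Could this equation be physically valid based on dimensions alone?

No

B (magnetic field) has dimensions [I^-1 M T^-2].
v (velocity) has dimensions [L T^-1].
F (force) has dimensions [L M T^-2].
a (acceleration) has dimensions [L T^-2].

Left side: [I^-1 M T^-2]
Right side: [L^-1 M T]

The two sides have different dimensions, so the equation is NOT dimensionally consistent.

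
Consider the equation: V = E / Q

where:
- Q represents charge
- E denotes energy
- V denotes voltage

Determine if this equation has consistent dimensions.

Yes

Q (charge) has dimensions [I T].
E (energy) has dimensions [L^2 M T^-2].
V (voltage) has dimensions [I^-1 L^2 M T^-3].

Left side: [I^-1 L^2 M T^-3]
Right side: [I^-1 L^2 M T^-3]

Both sides have the same dimensions, so the equation is dimensionally consistent.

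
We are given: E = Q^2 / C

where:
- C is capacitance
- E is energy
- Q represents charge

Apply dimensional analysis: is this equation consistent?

Yes

C (capacitance) has dimensions [I^2 L^-2 M^-1 T^4].
E (energy) has dimensions [L^2 M T^-2].
Q (charge) has dimensions [I T].

Left side: [L^2 M T^-2]
Right side: [L^2 M T^-2]

Both sides have the same dimensions, so the equation is dimensionally consistent.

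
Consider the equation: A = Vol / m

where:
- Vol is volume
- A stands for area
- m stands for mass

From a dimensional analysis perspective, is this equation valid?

No

Vol (volume) has dimensions [L^3].
A (area) has dimensions [L^2].
m (mass) has dimensions [M].

Left side: [L^2]
Right side: [L^3 M^-1]

The two sides have different dimensions, so the equation is NOT dimensionally consistent.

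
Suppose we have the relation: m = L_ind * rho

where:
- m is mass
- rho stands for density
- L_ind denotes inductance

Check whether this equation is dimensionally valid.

No

m (mass) has dimensions [M].
rho (density) has dimensions [L^-3 M].
L_ind (inductance) has dimensions [I^-2 L^2 M T^-2].

Left side: [M]
Right side: [I^-2 L^-1 M^2 T^-2]

The two sides have different dimensions, so the equation is NOT dimensionally consistent.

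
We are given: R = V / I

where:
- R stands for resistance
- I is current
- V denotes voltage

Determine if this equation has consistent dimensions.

Yes

R (resistance) has dimensions [I^-2 L^2 M T^-3].
I (current) has dimensions [I].
V (voltage) has dimensions [I^-1 L^2 M T^-3].

Left side: [I^-2 L^2 M T^-3]
Right side: [I^-2 L^2 M T^-3]

Both sides have the same dimensions, so the equation is dimensionally consistent.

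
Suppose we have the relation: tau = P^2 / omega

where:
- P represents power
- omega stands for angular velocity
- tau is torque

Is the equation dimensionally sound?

No

P (power) has dimensions [L^2 M T^-3].
omega (angular velocity) has dimensions [T^-1].
tau (torque) has dimensions [L^2 M T^-2].

Left side: [L^2 M T^-2]
Right side: [L^4 M^2 T^-5]

The two sides have different dimensions, so the equation is NOT dimensionally consistent.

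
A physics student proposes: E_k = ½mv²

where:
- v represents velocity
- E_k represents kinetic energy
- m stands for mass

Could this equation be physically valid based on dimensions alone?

Yes

v (velocity) has dimensions [L T^-1].
E_k (kinetic energy) has dimensions [L^2 M T^-2].
m (mass) has dimensions [M].

Left side: [L^2 M T^-2]
Right side: [L^2 M T^-2]

Both sides have the same dimensions, so the equation is dimensionally consistent.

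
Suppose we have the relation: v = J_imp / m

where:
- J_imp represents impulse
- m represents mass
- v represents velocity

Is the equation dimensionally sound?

Yes

J_imp (impulse) has dimensions [L M T^-1].
m (mass) has dimensions [M].
v (velocity) has dimensions [L T^-1].

Left side: [L T^-1]
Right side: [L T^-1]

Both sides have the same dimensions, so the equation is dimensionally consistent.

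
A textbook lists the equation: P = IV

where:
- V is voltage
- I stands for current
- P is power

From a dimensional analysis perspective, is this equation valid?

Yes

V (voltage) has dimensions [I^-1 L^2 M T^-3].
I (current) has dimensions [I].
P (power) has dimensions [L^2 M T^-3].

Left side: [L^2 M T^-3]
Right side: [L^2 M T^-3]

Both sides have the same dimensions, so the equation is dimensionally consistent.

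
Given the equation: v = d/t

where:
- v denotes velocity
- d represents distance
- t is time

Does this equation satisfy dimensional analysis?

Yes

v (velocity) has dimensions [L T^-1].
d (distance) has dimensions [L].
t (time) has dimensions [T].

Left side: [L T^-1]
Right side: [L T^-1]

Both sides have the same dimensions, so the equation is dimensionally consistent.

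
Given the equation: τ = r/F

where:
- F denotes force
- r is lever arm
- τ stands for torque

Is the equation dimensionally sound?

No

F (force) has dimensions [L M T^-2].
r (lever arm) has dimensions [L].
τ (torque) has dimensions [L^2 M T^-2].

Left side: [L^2 M T^-2]
Right side: [M^-1 T^2]

The two sides have different dimensions, so the equation is NOT dimensionally consistent.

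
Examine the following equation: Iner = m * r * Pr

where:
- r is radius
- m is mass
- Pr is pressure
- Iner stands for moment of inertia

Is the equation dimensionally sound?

No

r (radius) has dimensions [L].
m (mass) has dimensions [M].
Pr (pressure) has dimensions [L^-1 M T^-2].
Iner (moment of inertia) has dimensions [L^2 M].

Left side: [L^2 M]
Right side: [M^2 T^-2]

The two sides have different dimensions, so the equation is NOT dimensionally consistent.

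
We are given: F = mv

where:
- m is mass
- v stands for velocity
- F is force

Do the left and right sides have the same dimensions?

No

m (mass) has dimensions [M].
v (velocity) has dimensions [L T^-1].
F (force) has dimensions [L M T^-2].

Left side: [L M T^-2]
Right side: [L M T^-1]

The two sides have different dimensions, so the equation is NOT dimensionally consistent.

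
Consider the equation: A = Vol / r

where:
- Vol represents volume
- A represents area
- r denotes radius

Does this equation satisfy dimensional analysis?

Yes

Vol (volume) has dimensions [L^3].
A (area) has dimensions [L^2].
r (radius) has dimensions [L].

Left side: [L^2]
Right side: [L^2]

Both sides have the same dimensions, so the equation is dimensionally consistent.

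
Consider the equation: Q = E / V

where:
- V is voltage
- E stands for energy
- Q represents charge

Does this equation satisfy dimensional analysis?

Yes

V (voltage) has dimensions [I^-1 L^2 M T^-3].
E (energy) has dimensions [L^2 M T^-2].
Q (charge) has dimensions [I T].

Left side: [I T]
Right side: [I T]

Both sides have the same dimensions, so the equation is dimensionally consistent.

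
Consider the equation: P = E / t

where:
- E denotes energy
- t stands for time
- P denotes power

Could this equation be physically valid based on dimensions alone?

Yes

E (energy) has dimensions [L^2 M T^-2].
t (time) has dimensions [T].
P (power) has dimensions [L^2 M T^-3].

Left side: [L^2 M T^-3]
Right side: [L^2 M T^-3]

Both sides have the same dimensions, so the equation is dimensionally consistent.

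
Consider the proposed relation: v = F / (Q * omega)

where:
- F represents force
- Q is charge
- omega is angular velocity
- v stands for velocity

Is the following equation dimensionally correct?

No

F (force) has dimensions [L M T^-2].
Q (charge) has dimensions [I T].
omega (angular velocity) has dimensions [T^-1].
v (velocity) has dimensions [L T^-1].

Left side: [L T^-1]
Right side: [I^-1 L M T^-2]

The two sides have different dimensions, so the equation is NOT dimensionally consistent.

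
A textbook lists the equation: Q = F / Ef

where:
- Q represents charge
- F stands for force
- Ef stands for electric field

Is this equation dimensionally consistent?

Yes

Q (charge) has dimensions [I T].
F (force) has dimensions [L M T^-2].
Ef (electric field) has dimensions [I^-1 L M T^-3].

Left side: [I T]
Right side: [I T]

Both sides have the same dimensions, so the equation is dimensionally consistent.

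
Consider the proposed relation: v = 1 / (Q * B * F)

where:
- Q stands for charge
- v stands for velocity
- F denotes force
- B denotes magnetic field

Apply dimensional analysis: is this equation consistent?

No

Q (charge) has dimensions [I T].
v (velocity) has dimensions [L T^-1].
F (force) has dimensions [L M T^-2].
B (magnetic field) has dimensions [I^-1 M T^-2].

Left side: [L T^-1]
Right side: [L^-1 M^-2 T^3]

The two sides have different dimensions, so the equation is NOT dimensionally consistent.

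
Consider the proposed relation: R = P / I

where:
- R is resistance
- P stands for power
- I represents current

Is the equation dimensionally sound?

No

R (resistance) has dimensions [I^-2 L^2 M T^-3].
P (power) has dimensions [L^2 M T^-3].
I (current) has dimensions [I].

Left side: [I^-2 L^2 M T^-3]
Right side: [I^-1 L^2 M T^-3]

The two sides have different dimensions, so the equation is NOT dimensionally consistent.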